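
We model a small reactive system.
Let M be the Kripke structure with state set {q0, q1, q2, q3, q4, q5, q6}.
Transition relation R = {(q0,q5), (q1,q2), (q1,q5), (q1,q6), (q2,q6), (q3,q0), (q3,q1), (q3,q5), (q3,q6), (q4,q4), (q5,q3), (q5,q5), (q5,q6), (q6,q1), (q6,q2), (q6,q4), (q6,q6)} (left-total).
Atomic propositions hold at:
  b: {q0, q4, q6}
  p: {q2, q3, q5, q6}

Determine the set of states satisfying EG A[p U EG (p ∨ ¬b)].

Sat(¬b) = {q1, q2, q3, q5}
Sat(p ∨ ¬b) = {q1, q2, q3, q5, q6}
EG (p ∨ ¬b): greatest fixpoint, start Z0 = {q1, q2, q3, q5, q6}, keep only states in Sat with some successor in Z. Already a fixed point.
Sat(EG (p ∨ ¬b)) = {q1, q2, q3, q5, q6}
A[p U EG (p ∨ ¬b)]: least fixpoint, start Z0 = Sat(EG (p ∨ ¬b)) = {q1, q2, q3, q5, q6}, add states in Sat(p) with every successor in Z. Already a fixed point.
Sat(A[p U EG (p ∨ ¬b)]) = {q1, q2, q3, q5, q6}
EG A[p U EG (p ∨ ¬b)]: greatest fixpoint, start Z0 = {q1, q2, q3, q5, q6}, keep only states in Sat with some successor in Z. Already a fixed point.
Sat(EG A[p U EG (p ∨ ¬b)]) = {q1, q2, q3, q5, q6}

{q1, q2, q3, q5, q6}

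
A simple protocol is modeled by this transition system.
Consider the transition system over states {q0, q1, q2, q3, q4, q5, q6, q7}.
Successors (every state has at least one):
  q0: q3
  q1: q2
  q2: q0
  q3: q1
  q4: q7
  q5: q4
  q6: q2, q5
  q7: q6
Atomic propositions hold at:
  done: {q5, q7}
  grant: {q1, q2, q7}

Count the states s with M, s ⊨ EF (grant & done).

Sat(grant & done) = {q7}
EF (grant & done): least fixpoint, start Z0 = {q7}, add states with some successor in Z. Z1 = {q4, q7}; Z2 = {q4, q5, q7}; Z3 = {q4, q5, q6, q7}; fixed.
Sat(EF (grant & done)) = {q4, q5, q6, q7}
|Sat(EF (grant & done))| = |{q4, q5, q6, q7}| = 4.

4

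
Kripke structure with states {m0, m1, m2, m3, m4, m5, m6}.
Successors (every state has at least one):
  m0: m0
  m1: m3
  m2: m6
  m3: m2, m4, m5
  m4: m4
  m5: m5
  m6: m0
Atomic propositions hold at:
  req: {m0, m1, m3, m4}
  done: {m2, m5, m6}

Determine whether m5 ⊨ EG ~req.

Yes

Sat(~req) = {m2, m5, m6}
EG ~req: greatest fixpoint, start Z0 = {m2, m5, m6}, keep only states in Sat with some successor in Z. Z1 = {m2, m5}; Z2 = {m5}; fixed.
Sat(EG ~req) = {m5}
m5 ∈ Sat(EG ~req) = {m5}, so the formula holds at m5.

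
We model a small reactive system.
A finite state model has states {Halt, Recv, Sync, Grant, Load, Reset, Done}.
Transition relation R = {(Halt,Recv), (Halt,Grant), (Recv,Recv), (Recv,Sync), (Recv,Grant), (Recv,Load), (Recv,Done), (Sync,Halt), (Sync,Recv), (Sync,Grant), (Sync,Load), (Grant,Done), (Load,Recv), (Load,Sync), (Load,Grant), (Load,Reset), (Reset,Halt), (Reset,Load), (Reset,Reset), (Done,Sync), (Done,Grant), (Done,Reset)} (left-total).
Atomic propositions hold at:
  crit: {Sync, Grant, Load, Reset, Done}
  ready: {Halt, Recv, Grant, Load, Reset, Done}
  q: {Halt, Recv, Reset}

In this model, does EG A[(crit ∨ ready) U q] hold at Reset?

Sat(crit ∨ ready) = {Halt, Recv, Sync, Grant, Load, Reset, Done}
A[(crit ∨ ready) U q]: least fixpoint, start Z0 = Sat(q) = {Halt, Recv, Reset}, add states in Sat(crit ∨ ready) with every successor in Z. Already a fixed point.
Sat(A[(crit ∨ ready) U q]) = {Halt, Recv, Reset}
EG A[(crit ∨ ready) U q]: greatest fixpoint, start Z0 = {Halt, Recv, Reset}, keep only states in Sat with some successor in Z. Already a fixed point.
Sat(EG A[(crit ∨ ready) U q]) = {Halt, Recv, Reset}
Reset ∈ Sat(EG A[(crit ∨ ready) U q]) = {Halt, Recv, Reset}, so the formula holds at Reset.

Yes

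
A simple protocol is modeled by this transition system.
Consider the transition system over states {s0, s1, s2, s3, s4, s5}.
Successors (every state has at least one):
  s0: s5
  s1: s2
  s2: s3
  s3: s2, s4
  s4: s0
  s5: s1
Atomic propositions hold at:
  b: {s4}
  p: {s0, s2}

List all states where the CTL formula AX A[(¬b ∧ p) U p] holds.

{s1, s4}

Sat(¬b) = {s0, s1, s2, s3, s5}
Sat(¬b ∧ p) = {s0, s2}
A[(¬b ∧ p) U p]: least fixpoint, start Z0 = Sat(p) = {s0, s2}, add states in Sat(¬b ∧ p) with every successor in Z. Already a fixed point.
Sat(A[(¬b ∧ p) U p]) = {s0, s2}
Sat(AX A[(¬b ∧ p) U p]) = {s : every successor in {s0, s2}} = {s1, s4}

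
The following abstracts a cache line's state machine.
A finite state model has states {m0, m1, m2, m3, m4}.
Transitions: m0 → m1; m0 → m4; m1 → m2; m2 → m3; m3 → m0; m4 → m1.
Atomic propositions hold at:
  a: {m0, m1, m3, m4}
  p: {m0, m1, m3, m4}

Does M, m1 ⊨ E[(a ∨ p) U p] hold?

Yes

Sat(a ∨ p) = {m0, m1, m3, m4}
E[(a ∨ p) U p]: least fixpoint, start Z0 = Sat(p) = {m0, m1, m3, m4}, add states in Sat(a ∨ p) with some successor in Z. Already a fixed point.
Sat(E[(a ∨ p) U p]) = {m0, m1, m3, m4}
m1 ∈ Sat(E[(a ∨ p) U p]) = {m0, m1, m3, m4}, so the formula holds at m1.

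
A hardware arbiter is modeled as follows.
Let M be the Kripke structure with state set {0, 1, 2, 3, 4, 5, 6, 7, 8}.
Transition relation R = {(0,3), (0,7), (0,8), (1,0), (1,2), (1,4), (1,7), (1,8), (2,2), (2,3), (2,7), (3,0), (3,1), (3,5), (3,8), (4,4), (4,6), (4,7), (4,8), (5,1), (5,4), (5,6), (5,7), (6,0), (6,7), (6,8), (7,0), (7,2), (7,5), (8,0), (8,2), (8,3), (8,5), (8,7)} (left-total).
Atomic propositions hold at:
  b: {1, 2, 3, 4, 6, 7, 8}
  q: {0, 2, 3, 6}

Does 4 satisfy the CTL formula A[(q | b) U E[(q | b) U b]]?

Sat(q | b) = {0, 1, 2, 3, 4, 6, 7, 8}
E[(q | b) U b]: least fixpoint, start Z0 = Sat(b) = {1, 2, 3, 4, 6, 7, 8}, add states in Sat(q | b) with some successor in Z. Z1 = {0, 1, 2, 3, 4, 6, 7, 8}; fixed.
Sat(E[(q | b) U b]) = {0, 1, 2, 3, 4, 6, 7, 8}
A[(q | b) U E[(q | b) U b]]: least fixpoint, start Z0 = Sat(E[(q | b) U b]) = {0, 1, 2, 3, 4, 6, 7, 8}, add states in Sat(q | b) with every successor in Z. Already a fixed point.
Sat(A[(q | b) U E[(q | b) U b]]) = {0, 1, 2, 3, 4, 6, 7, 8}
4 ∈ Sat(A[(q | b) U E[(q | b) U b]]) = {0, 1, 2, 3, 4, 6, 7, 8}, so the formula holds at 4.

Yes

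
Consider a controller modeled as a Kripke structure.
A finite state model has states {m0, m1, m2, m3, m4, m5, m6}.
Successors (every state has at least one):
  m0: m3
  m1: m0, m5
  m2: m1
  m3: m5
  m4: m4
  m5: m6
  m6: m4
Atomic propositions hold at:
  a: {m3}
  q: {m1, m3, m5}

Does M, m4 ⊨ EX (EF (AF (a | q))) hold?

Sat(a | q) = {m1, m3, m5}
AF (a | q): least fixpoint, start Z0 = {m1, m3, m5}, add states with every successor in Z. Z1 = {m0, m1, m2, m3, m5}; fixed.
Sat(AF (a | q)) = {m0, m1, m2, m3, m5}
EF (AF (a | q)): least fixpoint, start Z0 = {m0, m1, m2, m3, m5}, add states with some successor in Z. Already a fixed point.
Sat(EF (AF (a | q))) = {m0, m1, m2, m3, m5}
Sat(EX (EF (AF (a | q)))) = {s : some successor in {m0, m1, m2, m3, m5}} = {m0, m1, m2, m3}
m4 ∉ Sat(EX (EF (AF (a | q)))) = {m0, m1, m2, m3}, so the formula does not hold at m4.

No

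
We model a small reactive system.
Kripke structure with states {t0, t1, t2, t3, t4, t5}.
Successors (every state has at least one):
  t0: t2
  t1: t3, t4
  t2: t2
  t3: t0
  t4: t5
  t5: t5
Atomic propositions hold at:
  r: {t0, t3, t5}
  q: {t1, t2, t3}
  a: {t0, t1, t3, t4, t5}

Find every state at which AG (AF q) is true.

AF q: least fixpoint, start Z0 = {t1, t2, t3}, add states with every successor in Z. Z1 = {t0, t1, t2, t3}; fixed.
Sat(AF q) = {t0, t1, t2, t3}
AG (AF q): greatest fixpoint, start Z0 = {t0, t1, t2, t3}, keep only states in Sat with every successor in Z. Z1 = {t0, t2, t3}; fixed.
Sat(AG (AF q)) = {t0, t2, t3}

{t0, t2, t3}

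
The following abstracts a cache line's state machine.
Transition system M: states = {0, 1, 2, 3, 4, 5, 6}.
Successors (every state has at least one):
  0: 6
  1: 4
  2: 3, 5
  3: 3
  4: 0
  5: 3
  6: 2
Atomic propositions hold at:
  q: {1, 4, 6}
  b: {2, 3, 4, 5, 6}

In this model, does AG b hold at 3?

AG b: greatest fixpoint, start Z0 = {2, 3, 4, 5, 6}, keep only states in Sat with every successor in Z. Z1 = {2, 3, 5, 6}; fixed.
Sat(AG b) = {2, 3, 5, 6}
3 ∈ Sat(AG b) = {2, 3, 5, 6}, so the formula holds at 3.

Yes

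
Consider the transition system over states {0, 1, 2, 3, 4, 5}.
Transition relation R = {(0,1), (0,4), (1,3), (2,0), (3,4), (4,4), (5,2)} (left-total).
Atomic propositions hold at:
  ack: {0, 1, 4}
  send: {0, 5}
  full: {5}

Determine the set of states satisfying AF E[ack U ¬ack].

Sat(¬ack) = {2, 3, 5}
E[ack U ¬ack]: least fixpoint, start Z0 = Sat(¬ack) = {2, 3, 5}, add states in Sat(ack) with some successor in Z. Z1 = {1, 2, 3, 5}; Z2 = {0, 1, 2, 3, 5}; fixed.
Sat(E[ack U ¬ack]) = {0, 1, 2, 3, 5}
AF E[ack U ¬ack]: least fixpoint, start Z0 = {0, 1, 2, 3, 5}, add states with every successor in Z. Already a fixed point.
Sat(AF E[ack U ¬ack]) = {0, 1, 2, 3, 5}

{0, 1, 2, 3, 5}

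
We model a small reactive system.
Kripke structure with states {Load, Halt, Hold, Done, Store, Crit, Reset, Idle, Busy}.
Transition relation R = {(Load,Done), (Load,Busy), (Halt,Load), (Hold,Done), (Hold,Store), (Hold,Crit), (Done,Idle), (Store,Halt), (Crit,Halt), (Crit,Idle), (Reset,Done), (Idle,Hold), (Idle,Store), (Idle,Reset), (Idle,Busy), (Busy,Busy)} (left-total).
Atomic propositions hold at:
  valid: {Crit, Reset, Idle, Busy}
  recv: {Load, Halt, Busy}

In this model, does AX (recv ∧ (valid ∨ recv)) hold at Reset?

No

Sat(valid ∨ recv) = {Load, Halt, Crit, Reset, Idle, Busy}
Sat(recv ∧ (valid ∨ recv)) = {Load, Halt, Busy}
Sat(AX (recv ∧ (valid ∨ recv))) = {s : every successor in {Load, Halt, Busy}} = {Halt, Store, Busy}
Reset ∉ Sat(AX (recv ∧ (valid ∨ recv))) = {Halt, Store, Busy}, so the formula does not hold at Reset.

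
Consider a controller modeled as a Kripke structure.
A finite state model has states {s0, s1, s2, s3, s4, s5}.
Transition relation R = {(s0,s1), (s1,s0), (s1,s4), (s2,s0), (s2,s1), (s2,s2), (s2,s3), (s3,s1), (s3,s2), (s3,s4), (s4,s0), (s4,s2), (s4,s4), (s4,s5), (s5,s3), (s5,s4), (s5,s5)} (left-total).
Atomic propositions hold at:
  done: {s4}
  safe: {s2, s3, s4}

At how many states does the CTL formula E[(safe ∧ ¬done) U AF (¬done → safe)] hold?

3

Sat(¬done) = {s0, s1, s2, s3, s5}
Sat(safe ∧ ¬done) = {s2, s3}
Sat(¬done → safe) = {s2, s3, s4}
AF (¬done → safe): least fixpoint, start Z0 = {s2, s3, s4}, add states with every successor in Z. Already a fixed point.
Sat(AF (¬done → safe)) = {s2, s3, s4}
E[(safe ∧ ¬done) U AF (¬done → safe)]: least fixpoint, start Z0 = Sat(AF (¬done → safe)) = {s2, s3, s4}, add states in Sat(safe ∧ ¬done) with some successor in Z. Already a fixed point.
Sat(E[(safe ∧ ¬done) U AF (¬done → safe)]) = {s2, s3, s4}
|Sat(E[(safe ∧ ¬done) U AF (¬done → safe)])| = |{s2, s3, s4}| = 3.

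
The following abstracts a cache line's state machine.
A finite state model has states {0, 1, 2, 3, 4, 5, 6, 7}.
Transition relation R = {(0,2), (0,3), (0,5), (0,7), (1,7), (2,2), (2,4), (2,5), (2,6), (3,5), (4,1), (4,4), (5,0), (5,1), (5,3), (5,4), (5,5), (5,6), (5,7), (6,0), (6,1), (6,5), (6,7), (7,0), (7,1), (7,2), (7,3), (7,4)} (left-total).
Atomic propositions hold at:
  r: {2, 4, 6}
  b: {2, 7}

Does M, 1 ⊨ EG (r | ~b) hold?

No

Sat(~b) = {0, 1, 3, 4, 5, 6}
Sat(r | ~b) = {0, 1, 2, 3, 4, 5, 6}
EG (r | ~b): greatest fixpoint, start Z0 = {0, 1, 2, 3, 4, 5, 6}, keep only states in Sat with some successor in Z. Z1 = {0, 2, 3, 4, 5, 6}; fixed.
Sat(EG (r | ~b)) = {0, 2, 3, 4, 5, 6}
1 ∉ Sat(EG (r | ~b)) = {0, 2, 3, 4, 5, 6}, so the formula does not hold at 1.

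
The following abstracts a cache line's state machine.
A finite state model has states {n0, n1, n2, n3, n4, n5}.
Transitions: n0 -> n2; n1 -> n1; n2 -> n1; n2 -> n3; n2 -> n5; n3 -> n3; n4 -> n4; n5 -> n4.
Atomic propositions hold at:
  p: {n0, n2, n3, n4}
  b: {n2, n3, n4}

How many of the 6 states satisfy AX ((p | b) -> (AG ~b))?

Sat(p | b) = {n0, n2, n3, n4}
Sat(~b) = {n0, n1, n5}
AG ~b: greatest fixpoint, start Z0 = {n0, n1, n5}, keep only states in Sat with every successor in Z. Z1 = {n1}; fixed.
Sat(AG ~b) = {n1}
Sat((p | b) -> (AG ~b)) = {n1, n5}
Sat(AX ((p | b) -> (AG ~b))) = {s : every successor in {n1, n5}} = {n1}
|Sat(AX ((p | b) -> (AG ~b)))| = |{n1}| = 1.

1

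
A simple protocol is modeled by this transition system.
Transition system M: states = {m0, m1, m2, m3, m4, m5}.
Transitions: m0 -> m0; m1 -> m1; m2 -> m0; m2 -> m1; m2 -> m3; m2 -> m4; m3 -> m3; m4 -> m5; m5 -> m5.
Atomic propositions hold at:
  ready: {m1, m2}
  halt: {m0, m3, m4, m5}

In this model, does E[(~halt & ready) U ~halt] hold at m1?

Sat(~halt) = {m1, m2}
Sat(~halt & ready) = {m1, m2}
E[(~halt & ready) U ~halt]: least fixpoint, start Z0 = Sat(~halt) = {m1, m2}, add states in Sat(~halt & ready) with some successor in Z. Already a fixed point.
Sat(E[(~halt & ready) U ~halt]) = {m1, m2}
m1 ∈ Sat(E[(~halt & ready) U ~halt]) = {m1, m2}, so the formula holds at m1.

Yes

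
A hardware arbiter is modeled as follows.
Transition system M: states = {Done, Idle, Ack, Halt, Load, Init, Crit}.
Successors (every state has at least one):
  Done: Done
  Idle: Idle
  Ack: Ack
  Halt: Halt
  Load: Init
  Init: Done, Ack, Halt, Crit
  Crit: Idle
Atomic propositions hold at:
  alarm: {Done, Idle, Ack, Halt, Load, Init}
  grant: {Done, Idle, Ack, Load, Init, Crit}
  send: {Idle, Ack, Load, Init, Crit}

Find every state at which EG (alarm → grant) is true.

{Done, Idle, Ack, Load, Init, Crit}

Sat(alarm → grant) = {Done, Idle, Ack, Load, Init, Crit}
EG (alarm → grant): greatest fixpoint, start Z0 = {Done, Idle, Ack, Load, Init, Crit}, keep only states in Sat with some successor in Z. Already a fixed point.
Sat(EG (alarm → grant)) = {Done, Idle, Ack, Load, Init, Crit}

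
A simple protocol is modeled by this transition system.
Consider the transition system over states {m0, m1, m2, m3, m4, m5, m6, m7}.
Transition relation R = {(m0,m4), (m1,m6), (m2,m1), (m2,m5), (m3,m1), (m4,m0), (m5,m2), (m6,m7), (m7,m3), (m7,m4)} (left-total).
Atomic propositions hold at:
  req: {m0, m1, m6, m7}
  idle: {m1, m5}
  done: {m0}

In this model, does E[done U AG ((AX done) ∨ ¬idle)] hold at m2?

Sat(AX done) = {s : every successor in {m0}} = {m4}
Sat(¬idle) = {m0, m2, m3, m4, m6, m7}
Sat((AX done) ∨ ¬idle) = {m0, m2, m3, m4, m6, m7}
AG ((AX done) ∨ ¬idle): greatest fixpoint, start Z0 = {m0, m2, m3, m4, m6, m7}, keep only states in Sat with every successor in Z. Z1 = {m0, m4, m6, m7}; Z2 = {m0, m4, m6}; Z3 = {m0, m4}; fixed.
Sat(AG ((AX done) ∨ ¬idle)) = {m0, m4}
E[done U AG ((AX done) ∨ ¬idle)]: least fixpoint, start Z0 = Sat(AG ((AX done) ∨ ¬idle)) = {m0, m4}, add states in Sat(done) with some successor in Z. Already a fixed point.
Sat(E[done U AG ((AX done) ∨ ¬idle)]) = {m0, m4}
m2 ∉ Sat(E[done U AG ((AX done) ∨ ¬idle)]) = {m0, m4}, so the formula does not hold at m2.

No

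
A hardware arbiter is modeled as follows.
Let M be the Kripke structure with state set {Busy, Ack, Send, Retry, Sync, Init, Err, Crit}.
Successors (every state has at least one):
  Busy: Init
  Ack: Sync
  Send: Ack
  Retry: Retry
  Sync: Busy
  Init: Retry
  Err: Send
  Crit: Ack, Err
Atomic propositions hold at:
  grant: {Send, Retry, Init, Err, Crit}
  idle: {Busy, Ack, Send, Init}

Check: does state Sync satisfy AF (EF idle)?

EF idle: least fixpoint, start Z0 = {Busy, Ack, Send, Init}, add states with some successor in Z. Z1 = {Busy, Ack, Send, Sync, Init, Err, Crit}; fixed.
Sat(EF idle) = {Busy, Ack, Send, Sync, Init, Err, Crit}
AF (EF idle): least fixpoint, start Z0 = {Busy, Ack, Send, Sync, Init, Err, Crit}, add states with every successor in Z. Already a fixed point.
Sat(AF (EF idle)) = {Busy, Ack, Send, Sync, Init, Err, Crit}
Sync ∈ Sat(AF (EF idle)) = {Busy, Ack, Send, Sync, Init, Err, Crit}, so the formula holds at Sync.

Yes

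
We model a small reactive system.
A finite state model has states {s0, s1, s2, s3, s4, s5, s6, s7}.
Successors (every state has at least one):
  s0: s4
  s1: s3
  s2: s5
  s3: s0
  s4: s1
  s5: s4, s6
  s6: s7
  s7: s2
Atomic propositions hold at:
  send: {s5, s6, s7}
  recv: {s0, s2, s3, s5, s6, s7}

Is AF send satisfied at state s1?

No

AF send: least fixpoint, start Z0 = {s5, s6, s7}, add states with every successor in Z. Z1 = {s2, s5, s6, s7}; fixed.
Sat(AF send) = {s2, s5, s6, s7}
s1 ∉ Sat(AF send) = {s2, s5, s6, s7}, so the formula does not hold at s1.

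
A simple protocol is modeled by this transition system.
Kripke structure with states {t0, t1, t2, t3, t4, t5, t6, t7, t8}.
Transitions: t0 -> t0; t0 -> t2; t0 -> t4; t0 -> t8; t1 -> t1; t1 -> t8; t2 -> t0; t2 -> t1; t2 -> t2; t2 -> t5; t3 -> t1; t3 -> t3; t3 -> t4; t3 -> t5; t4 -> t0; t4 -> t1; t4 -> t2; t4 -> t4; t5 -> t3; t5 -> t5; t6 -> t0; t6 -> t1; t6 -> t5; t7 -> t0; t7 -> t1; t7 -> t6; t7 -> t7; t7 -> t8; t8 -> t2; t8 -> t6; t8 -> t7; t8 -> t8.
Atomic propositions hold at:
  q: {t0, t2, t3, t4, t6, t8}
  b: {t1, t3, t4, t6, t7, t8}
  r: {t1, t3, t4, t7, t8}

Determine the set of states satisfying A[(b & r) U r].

Sat(b & r) = {t1, t3, t4, t7, t8}
A[(b & r) U r]: least fixpoint, start Z0 = Sat(r) = {t1, t3, t4, t7, t8}, add states in Sat(b & r) with every successor in Z. Already a fixed point.
Sat(A[(b & r) U r]) = {t1, t3, t4, t7, t8}

{t1, t3, t4, t7, t8}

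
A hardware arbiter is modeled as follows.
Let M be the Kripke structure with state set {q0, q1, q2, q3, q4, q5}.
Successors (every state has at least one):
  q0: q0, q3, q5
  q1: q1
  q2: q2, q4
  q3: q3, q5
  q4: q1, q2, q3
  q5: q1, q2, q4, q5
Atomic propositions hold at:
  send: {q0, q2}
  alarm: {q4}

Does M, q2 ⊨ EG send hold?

EG send: greatest fixpoint, start Z0 = {q0, q2}, keep only states in Sat with some successor in Z. Already a fixed point.
Sat(EG send) = {q0, q2}
q2 ∈ Sat(EG send) = {q0, q2}, so the formula holds at q2.

Yes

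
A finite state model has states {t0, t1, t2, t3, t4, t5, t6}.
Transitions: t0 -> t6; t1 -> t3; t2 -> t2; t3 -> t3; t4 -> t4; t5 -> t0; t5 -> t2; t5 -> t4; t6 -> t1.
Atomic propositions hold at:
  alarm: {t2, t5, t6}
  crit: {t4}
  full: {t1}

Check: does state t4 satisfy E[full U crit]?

Yes

E[full U crit]: least fixpoint, start Z0 = Sat(crit) = {t4}, add states in Sat(full) with some successor in Z. Already a fixed point.
Sat(E[full U crit]) = {t4}
t4 ∈ Sat(E[full U crit]) = {t4}, so the formula holds at t4.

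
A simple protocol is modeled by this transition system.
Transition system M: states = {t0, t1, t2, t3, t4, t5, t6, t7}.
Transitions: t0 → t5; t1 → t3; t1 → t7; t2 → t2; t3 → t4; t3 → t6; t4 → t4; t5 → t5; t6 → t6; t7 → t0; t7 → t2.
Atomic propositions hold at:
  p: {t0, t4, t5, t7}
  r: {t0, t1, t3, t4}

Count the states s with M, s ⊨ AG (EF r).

EF r: least fixpoint, start Z0 = {t0, t1, t3, t4}, add states with some successor in Z. Z1 = {t0, t1, t3, t4, t7}; fixed.
Sat(EF r) = {t0, t1, t3, t4, t7}
AG (EF r): greatest fixpoint, start Z0 = {t0, t1, t3, t4, t7}, keep only states in Sat with every successor in Z. Z1 = {t1, t4}; Z2 = {t4}; fixed.
Sat(AG (EF r)) = {t4}
|Sat(AG (EF r))| = |{t4}| = 1.

1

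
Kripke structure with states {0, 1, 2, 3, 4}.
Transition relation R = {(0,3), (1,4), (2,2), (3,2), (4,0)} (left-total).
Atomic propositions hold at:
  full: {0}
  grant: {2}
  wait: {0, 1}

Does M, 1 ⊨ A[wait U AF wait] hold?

Yes

AF wait: least fixpoint, start Z0 = {0, 1}, add states with every successor in Z. Z1 = {0, 1, 4}; fixed.
Sat(AF wait) = {0, 1, 4}
A[wait U AF wait]: least fixpoint, start Z0 = Sat(AF wait) = {0, 1, 4}, add states in Sat(wait) with every successor in Z. Already a fixed point.
Sat(A[wait U AF wait]) = {0, 1, 4}
1 ∈ Sat(A[wait U AF wait]) = {0, 1, 4}, so the formula holds at 1.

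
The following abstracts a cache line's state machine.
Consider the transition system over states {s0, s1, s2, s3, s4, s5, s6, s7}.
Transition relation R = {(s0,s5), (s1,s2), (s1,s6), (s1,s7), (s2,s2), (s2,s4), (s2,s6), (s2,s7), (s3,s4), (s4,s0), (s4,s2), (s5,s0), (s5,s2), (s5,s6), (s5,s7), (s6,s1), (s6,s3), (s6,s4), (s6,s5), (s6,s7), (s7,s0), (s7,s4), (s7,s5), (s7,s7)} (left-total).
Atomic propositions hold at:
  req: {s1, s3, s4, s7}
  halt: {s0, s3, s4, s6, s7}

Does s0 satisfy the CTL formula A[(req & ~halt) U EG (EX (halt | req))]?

Sat(~halt) = {s1, s2, s5}
Sat(req & ~halt) = {s1}
Sat(halt | req) = {s0, s1, s3, s4, s6, s7}
Sat(EX (halt | req)) = {s : some successor in {s0, s1, s3, s4, s6, s7}} = {s1, s2, s3, s4, s5, s6, s7}
EG (EX (halt | req)): greatest fixpoint, start Z0 = {s1, s2, s3, s4, s5, s6, s7}, keep only states in Sat with some successor in Z. Already a fixed point.
Sat(EG (EX (halt | req))) = {s1, s2, s3, s4, s5, s6, s7}
A[(req & ~halt) U EG (EX (halt | req))]: least fixpoint, start Z0 = Sat(EG (EX (halt | req))) = {s1, s2, s3, s4, s5, s6, s7}, add states in Sat(req & ~halt) with every successor in Z. Already a fixed point.
Sat(A[(req & ~halt) U EG (EX (halt | req))]) = {s1, s2, s3, s4, s5, s6, s7}
s0 ∉ Sat(A[(req & ~halt) U EG (EX (halt | req))]) = {s1, s2, s3, s4, s5, s6, s7}, so the formula does not hold at s0.

No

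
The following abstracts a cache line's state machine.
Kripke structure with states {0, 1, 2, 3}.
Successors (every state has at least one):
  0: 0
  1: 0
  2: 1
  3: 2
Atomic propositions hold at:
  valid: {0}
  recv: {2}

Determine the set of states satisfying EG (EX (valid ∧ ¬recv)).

{0, 1}

Sat(¬recv) = {0, 1, 3}
Sat(valid ∧ ¬recv) = {0}
Sat(EX (valid ∧ ¬recv)) = {s : some successor in {0}} = {0, 1}
EG (EX (valid ∧ ¬recv)): greatest fixpoint, start Z0 = {0, 1}, keep only states in Sat with some successor in Z. Already a fixed point.
Sat(EG (EX (valid ∧ ¬recv))) = {0, 1}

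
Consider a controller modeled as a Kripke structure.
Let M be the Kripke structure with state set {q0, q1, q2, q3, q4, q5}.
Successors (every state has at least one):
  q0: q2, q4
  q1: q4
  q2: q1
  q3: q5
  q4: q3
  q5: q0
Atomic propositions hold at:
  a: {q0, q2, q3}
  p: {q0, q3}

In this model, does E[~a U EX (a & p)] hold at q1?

Yes

Sat(~a) = {q1, q4, q5}
Sat(a & p) = {q0, q3}
Sat(EX (a & p)) = {s : some successor in {q0, q3}} = {q4, q5}
E[~a U EX (a & p)]: least fixpoint, start Z0 = Sat(EX (a & p)) = {q4, q5}, add states in Sat(~a) with some successor in Z. Z1 = {q1, q4, q5}; fixed.
Sat(E[~a U EX (a & p)]) = {q1, q4, q5}
q1 ∈ Sat(E[~a U EX (a & p)]) = {q1, q4, q5}, so the formula holds at q1.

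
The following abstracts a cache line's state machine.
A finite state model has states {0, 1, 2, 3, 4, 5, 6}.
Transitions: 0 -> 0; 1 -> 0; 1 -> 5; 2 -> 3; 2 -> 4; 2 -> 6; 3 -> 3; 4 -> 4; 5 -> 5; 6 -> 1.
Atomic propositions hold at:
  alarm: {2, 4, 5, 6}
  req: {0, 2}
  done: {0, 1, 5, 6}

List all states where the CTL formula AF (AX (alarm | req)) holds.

{0, 1, 4, 5, 6}

Sat(alarm | req) = {0, 2, 4, 5, 6}
Sat(AX (alarm | req)) = {s : every successor in {0, 2, 4, 5, 6}} = {0, 1, 4, 5}
AF (AX (alarm | req)): least fixpoint, start Z0 = {0, 1, 4, 5}, add states with every successor in Z. Z1 = {0, 1, 4, 5, 6}; fixed.
Sat(AF (AX (alarm | req))) = {0, 1, 4, 5, 6}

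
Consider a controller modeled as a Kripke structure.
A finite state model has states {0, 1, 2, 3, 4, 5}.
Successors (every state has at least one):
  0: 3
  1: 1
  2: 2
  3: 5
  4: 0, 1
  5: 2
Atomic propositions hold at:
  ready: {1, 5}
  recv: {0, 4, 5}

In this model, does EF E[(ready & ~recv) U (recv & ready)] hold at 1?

Sat(~recv) = {1, 2, 3}
Sat(ready & ~recv) = {1}
Sat(recv & ready) = {5}
E[(ready & ~recv) U (recv & ready)]: least fixpoint, start Z0 = Sat((recv & ready)) = {5}, add states in Sat(ready & ~recv) with some successor in Z. Already a fixed point.
Sat(E[(ready & ~recv) U (recv & ready)]) = {5}
EF E[(ready & ~recv) U (recv & ready)]: least fixpoint, start Z0 = {5}, add states with some successor in Z. Z1 = {3, 5}; Z2 = {0, 3, 5}; Z3 = {0, 3, 4, 5}; fixed.
Sat(EF E[(ready & ~recv) U (recv & ready)]) = {0, 3, 4, 5}
1 ∉ Sat(EF E[(ready & ~recv) U (recv & ready)]) = {0, 3, 4, 5}, so the formula does not hold at 1.

No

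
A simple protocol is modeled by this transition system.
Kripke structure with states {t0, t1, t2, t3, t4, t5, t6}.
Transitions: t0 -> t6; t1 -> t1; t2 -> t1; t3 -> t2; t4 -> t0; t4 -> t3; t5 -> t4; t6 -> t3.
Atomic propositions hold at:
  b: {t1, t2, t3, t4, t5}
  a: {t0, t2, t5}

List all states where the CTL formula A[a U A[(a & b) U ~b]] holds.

{t0, t6}

Sat(a & b) = {t2, t5}
Sat(~b) = {t0, t6}
A[(a & b) U ~b]: least fixpoint, start Z0 = Sat(~b) = {t0, t6}, add states in Sat(a & b) with every successor in Z. Already a fixed point.
Sat(A[(a & b) U ~b]) = {t0, t6}
A[a U A[(a & b) U ~b]]: least fixpoint, start Z0 = Sat(A[(a & b) U ~b]) = {t0, t6}, add states in Sat(a) with every successor in Z. Already a fixed point.
Sat(A[a U A[(a & b) U ~b]]) = {t0, t6}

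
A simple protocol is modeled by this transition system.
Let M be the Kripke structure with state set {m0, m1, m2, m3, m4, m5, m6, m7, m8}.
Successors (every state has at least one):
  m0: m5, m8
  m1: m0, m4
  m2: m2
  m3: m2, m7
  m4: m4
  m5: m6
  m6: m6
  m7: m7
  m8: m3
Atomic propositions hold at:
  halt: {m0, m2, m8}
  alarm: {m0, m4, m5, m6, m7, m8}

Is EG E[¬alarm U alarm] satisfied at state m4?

Yes

Sat(¬alarm) = {m1, m2, m3}
E[¬alarm U alarm]: least fixpoint, start Z0 = Sat(alarm) = {m0, m4, m5, m6, m7, m8}, add states in Sat(¬alarm) with some successor in Z. Z1 = {m0, m1, m3, m4, m5, m6, m7, m8}; fixed.
Sat(E[¬alarm U alarm]) = {m0, m1, m3, m4, m5, m6, m7, m8}
EG E[¬alarm U alarm]: greatest fixpoint, start Z0 = {m0, m1, m3, m4, m5, m6, m7, m8}, keep only states in Sat with some successor in Z. Already a fixed point.
Sat(EG E[¬alarm U alarm]) = {m0, m1, m3, m4, m5, m6, m7, m8}
m4 ∈ Sat(EG E[¬alarm U alarm]) = {m0, m1, m3, m4, m5, m6, m7, m8}, so the formula holds at m4.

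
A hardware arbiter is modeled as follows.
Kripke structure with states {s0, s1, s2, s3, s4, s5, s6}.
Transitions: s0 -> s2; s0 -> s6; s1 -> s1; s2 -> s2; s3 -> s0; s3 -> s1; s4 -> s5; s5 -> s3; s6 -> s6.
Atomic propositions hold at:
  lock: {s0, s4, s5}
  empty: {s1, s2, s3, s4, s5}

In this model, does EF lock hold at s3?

EF lock: least fixpoint, start Z0 = {s0, s4, s5}, add states with some successor in Z. Z1 = {s0, s3, s4, s5}; fixed.
Sat(EF lock) = {s0, s3, s4, s5}
s3 ∈ Sat(EF lock) = {s0, s3, s4, s5}, so the formula holds at s3.

Yes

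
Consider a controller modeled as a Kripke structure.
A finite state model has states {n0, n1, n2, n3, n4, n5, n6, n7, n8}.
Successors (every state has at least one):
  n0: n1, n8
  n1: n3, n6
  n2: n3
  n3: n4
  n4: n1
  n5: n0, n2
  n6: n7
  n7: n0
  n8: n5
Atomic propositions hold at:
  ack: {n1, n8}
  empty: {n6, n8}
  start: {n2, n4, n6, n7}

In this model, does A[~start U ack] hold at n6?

No

Sat(~start) = {n0, n1, n3, n5, n8}
A[~start U ack]: least fixpoint, start Z0 = Sat(ack) = {n1, n8}, add states in Sat(~start) with every successor in Z. Z1 = {n0, n1, n8}; fixed.
Sat(A[~start U ack]) = {n0, n1, n8}
n6 ∉ Sat(A[~start U ack]) = {n0, n1, n8}, so the formula does not hold at n6.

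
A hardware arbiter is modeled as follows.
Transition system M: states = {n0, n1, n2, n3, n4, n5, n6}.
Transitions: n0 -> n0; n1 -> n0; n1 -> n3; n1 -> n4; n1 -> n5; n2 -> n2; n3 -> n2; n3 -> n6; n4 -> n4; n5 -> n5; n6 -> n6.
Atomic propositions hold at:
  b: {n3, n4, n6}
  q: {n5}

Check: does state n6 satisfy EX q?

Sat(EX q) = {s : some successor in {n5}} = {n1, n5}
n6 ∉ Sat(EX q) = {n1, n5}, so the formula does not hold at n6.

No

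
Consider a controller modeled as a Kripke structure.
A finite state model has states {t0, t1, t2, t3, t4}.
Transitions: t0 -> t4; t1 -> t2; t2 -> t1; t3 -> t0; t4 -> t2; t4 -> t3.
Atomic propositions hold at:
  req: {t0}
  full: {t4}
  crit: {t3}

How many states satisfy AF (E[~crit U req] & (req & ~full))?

2

Sat(~crit) = {t0, t1, t2, t4}
E[~crit U req]: least fixpoint, start Z0 = Sat(req) = {t0}, add states in Sat(~crit) with some successor in Z. Already a fixed point.
Sat(E[~crit U req]) = {t0}
Sat(~full) = {t0, t1, t2, t3}
Sat(req & ~full) = {t0}
Sat(E[~crit U req] & (req & ~full)) = {t0}
AF (E[~crit U req] & (req & ~full)): least fixpoint, start Z0 = {t0}, add states with every successor in Z. Z1 = {t0, t3}; fixed.
Sat(AF (E[~crit U req] & (req & ~full))) = {t0, t3}
|Sat(AF (E[~crit U req] & (req & ~full)))| = |{t0, t3}| = 2.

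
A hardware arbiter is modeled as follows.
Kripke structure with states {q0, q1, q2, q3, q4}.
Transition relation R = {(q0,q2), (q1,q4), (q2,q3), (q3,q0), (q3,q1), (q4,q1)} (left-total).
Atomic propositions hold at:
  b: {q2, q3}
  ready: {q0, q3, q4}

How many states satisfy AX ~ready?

2

Sat(~ready) = {q1, q2}
Sat(AX ~ready) = {s : every successor in {q1, q2}} = {q0, q4}
|Sat(AX ~ready)| = |{q0, q4}| = 2.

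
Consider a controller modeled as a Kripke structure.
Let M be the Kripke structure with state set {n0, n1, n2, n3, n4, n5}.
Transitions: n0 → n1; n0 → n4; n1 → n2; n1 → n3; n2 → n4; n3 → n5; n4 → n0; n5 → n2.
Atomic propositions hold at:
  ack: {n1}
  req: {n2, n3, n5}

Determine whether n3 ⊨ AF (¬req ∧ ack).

Sat(¬req) = {n0, n1, n4}
Sat(¬req ∧ ack) = {n1}
AF (¬req ∧ ack): least fixpoint, start Z0 = {n1}, add states with every successor in Z. Already a fixed point.
Sat(AF (¬req ∧ ack)) = {n1}
n3 ∉ Sat(AF (¬req ∧ ack)) = {n1}, so the formula does not hold at n3.

No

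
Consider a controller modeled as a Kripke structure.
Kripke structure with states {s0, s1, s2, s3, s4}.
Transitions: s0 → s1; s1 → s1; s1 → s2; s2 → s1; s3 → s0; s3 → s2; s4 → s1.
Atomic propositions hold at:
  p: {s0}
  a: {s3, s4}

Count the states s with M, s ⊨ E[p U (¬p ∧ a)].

2

Sat(¬p) = {s1, s2, s3, s4}
Sat(¬p ∧ a) = {s3, s4}
E[p U (¬p ∧ a)]: least fixpoint, start Z0 = Sat((¬p ∧ a)) = {s3, s4}, add states in Sat(p) with some successor in Z. Already a fixed point.
Sat(E[p U (¬p ∧ a)]) = {s3, s4}
|Sat(E[p U (¬p ∧ a)])| = |{s3, s4}| = 2.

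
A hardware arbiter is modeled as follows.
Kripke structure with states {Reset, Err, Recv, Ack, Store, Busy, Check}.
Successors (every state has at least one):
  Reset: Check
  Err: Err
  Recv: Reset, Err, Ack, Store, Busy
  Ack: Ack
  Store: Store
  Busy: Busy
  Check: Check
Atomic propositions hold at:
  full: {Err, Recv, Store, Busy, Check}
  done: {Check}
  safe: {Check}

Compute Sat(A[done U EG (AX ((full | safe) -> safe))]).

{Reset, Ack, Check}

Sat(full | safe) = {Err, Recv, Store, Busy, Check}
Sat((full | safe) -> safe) = {Reset, Ack, Check}
Sat(AX ((full | safe) -> safe)) = {s : every successor in {Reset, Ack, Check}} = {Reset, Ack, Check}
EG (AX ((full | safe) -> safe)): greatest fixpoint, start Z0 = {Reset, Ack, Check}, keep only states in Sat with some successor in Z. Already a fixed point.
Sat(EG (AX ((full | safe) -> safe))) = {Reset, Ack, Check}
A[done U EG (AX ((full | safe) -> safe))]: least fixpoint, start Z0 = Sat(EG (AX ((full | safe) -> safe))) = {Reset, Ack, Check}, add states in Sat(done) with every successor in Z. Already a fixed point.
Sat(A[done U EG (AX ((full | safe) -> safe))]) = {Reset, Ack, Check}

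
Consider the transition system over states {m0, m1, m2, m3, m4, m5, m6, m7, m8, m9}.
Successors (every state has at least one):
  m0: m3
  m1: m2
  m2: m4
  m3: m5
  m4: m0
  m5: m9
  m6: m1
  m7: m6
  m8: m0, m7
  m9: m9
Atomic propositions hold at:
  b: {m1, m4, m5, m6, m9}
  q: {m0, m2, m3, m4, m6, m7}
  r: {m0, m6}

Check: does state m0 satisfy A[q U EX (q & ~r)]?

Sat(~r) = {m1, m2, m3, m4, m5, m7, m8, m9}
Sat(q & ~r) = {m2, m3, m4, m7}
Sat(EX (q & ~r)) = {s : some successor in {m2, m3, m4, m7}} = {m0, m1, m2, m8}
A[q U EX (q & ~r)]: least fixpoint, start Z0 = Sat(EX (q & ~r)) = {m0, m1, m2, m8}, add states in Sat(q) with every successor in Z. Z1 = {m0, m1, m2, m4, m6, m8}; Z2 = {m0, m1, m2, m4, m6, m7, m8}; fixed.
Sat(A[q U EX (q & ~r)]) = {m0, m1, m2, m4, m6, m7, m8}
m0 ∈ Sat(A[q U EX (q & ~r)]) = {m0, m1, m2, m4, m6, m7, m8}, so the formula holds at m0.

Yes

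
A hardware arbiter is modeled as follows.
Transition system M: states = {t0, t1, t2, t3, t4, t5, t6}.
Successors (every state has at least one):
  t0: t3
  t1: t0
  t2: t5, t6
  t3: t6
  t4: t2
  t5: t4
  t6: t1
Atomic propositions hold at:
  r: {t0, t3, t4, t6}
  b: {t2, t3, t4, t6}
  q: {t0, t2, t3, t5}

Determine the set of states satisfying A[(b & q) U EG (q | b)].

{t2, t4, t5}

Sat(b & q) = {t2, t3}
Sat(q | b) = {t0, t2, t3, t4, t5, t6}
EG (q | b): greatest fixpoint, start Z0 = {t0, t2, t3, t4, t5, t6}, keep only states in Sat with some successor in Z. Z1 = {t0, t2, t3, t4, t5}; Z2 = {t0, t2, t4, t5}; Z3 = {t2, t4, t5}; fixed.
Sat(EG (q | b)) = {t2, t4, t5}
A[(b & q) U EG (q | b)]: least fixpoint, start Z0 = Sat(EG (q | b)) = {t2, t4, t5}, add states in Sat(b & q) with every successor in Z. Already a fixed point.
Sat(A[(b & q) U EG (q | b)]) = {t2, t4, t5}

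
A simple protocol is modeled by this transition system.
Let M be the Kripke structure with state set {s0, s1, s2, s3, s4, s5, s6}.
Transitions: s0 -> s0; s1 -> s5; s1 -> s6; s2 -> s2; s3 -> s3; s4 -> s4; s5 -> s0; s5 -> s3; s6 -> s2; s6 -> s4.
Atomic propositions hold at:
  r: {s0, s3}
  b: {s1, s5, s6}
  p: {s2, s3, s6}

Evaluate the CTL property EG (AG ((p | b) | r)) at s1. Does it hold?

Sat(p | b) = {s1, s2, s3, s5, s6}
Sat((p | b) | r) = {s0, s1, s2, s3, s5, s6}
AG ((p | b) | r): greatest fixpoint, start Z0 = {s0, s1, s2, s3, s5, s6}, keep only states in Sat with every successor in Z. Z1 = {s0, s1, s2, s3, s5}; Z2 = {s0, s2, s3, s5}; fixed.
Sat(AG ((p | b) | r)) = {s0, s2, s3, s5}
EG (AG ((p | b) | r)): greatest fixpoint, start Z0 = {s0, s2, s3, s5}, keep only states in Sat with some successor in Z. Already a fixed point.
Sat(EG (AG ((p | b) | r))) = {s0, s2, s3, s5}
s1 ∉ Sat(EG (AG ((p | b) | r))) = {s0, s2, s3, s5}, so the formula does not hold at s1.

No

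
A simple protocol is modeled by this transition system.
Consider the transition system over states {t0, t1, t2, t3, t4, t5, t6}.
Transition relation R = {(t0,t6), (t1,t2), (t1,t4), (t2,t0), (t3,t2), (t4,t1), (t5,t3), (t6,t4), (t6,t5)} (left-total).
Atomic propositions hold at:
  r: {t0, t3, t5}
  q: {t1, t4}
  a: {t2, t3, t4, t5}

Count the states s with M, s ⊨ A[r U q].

2

A[r U q]: least fixpoint, start Z0 = Sat(q) = {t1, t4}, add states in Sat(r) with every successor in Z. Already a fixed point.
Sat(A[r U q]) = {t1, t4}
|Sat(A[r U q])| = |{t1, t4}| = 2.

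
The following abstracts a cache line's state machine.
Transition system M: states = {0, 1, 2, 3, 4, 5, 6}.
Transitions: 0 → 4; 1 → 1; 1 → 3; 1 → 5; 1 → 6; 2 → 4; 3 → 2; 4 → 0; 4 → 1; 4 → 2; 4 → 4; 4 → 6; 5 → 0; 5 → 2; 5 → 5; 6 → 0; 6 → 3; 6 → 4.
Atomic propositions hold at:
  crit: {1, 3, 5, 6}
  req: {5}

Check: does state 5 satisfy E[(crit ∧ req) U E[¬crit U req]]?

Yes

Sat(crit ∧ req) = {5}
Sat(¬crit) = {0, 2, 4}
E[¬crit U req]: least fixpoint, start Z0 = Sat(req) = {5}, add states in Sat(¬crit) with some successor in Z. Already a fixed point.
Sat(E[¬crit U req]) = {5}
E[(crit ∧ req) U E[¬crit U req]]: least fixpoint, start Z0 = Sat(E[¬crit U req]) = {5}, add states in Sat(crit ∧ req) with some successor in Z. Already a fixed point.
Sat(E[(crit ∧ req) U E[¬crit U req]]) = {5}
5 ∈ Sat(E[(crit ∧ req) U E[¬crit U req]]) = {5}, so the formula holds at 5.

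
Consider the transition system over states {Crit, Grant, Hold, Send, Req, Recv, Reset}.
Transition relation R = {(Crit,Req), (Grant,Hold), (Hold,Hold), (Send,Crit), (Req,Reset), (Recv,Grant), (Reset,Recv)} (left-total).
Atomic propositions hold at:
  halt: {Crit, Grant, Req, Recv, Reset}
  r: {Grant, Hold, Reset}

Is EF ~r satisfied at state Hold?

Sat(~r) = {Crit, Send, Req, Recv}
EF ~r: least fixpoint, start Z0 = {Crit, Send, Req, Recv}, add states with some successor in Z. Z1 = {Crit, Send, Req, Recv, Reset}; fixed.
Sat(EF ~r) = {Crit, Send, Req, Recv, Reset}
Hold ∉ Sat(EF ~r) = {Crit, Send, Req, Recv, Reset}, so the formula does not hold at Hold.

No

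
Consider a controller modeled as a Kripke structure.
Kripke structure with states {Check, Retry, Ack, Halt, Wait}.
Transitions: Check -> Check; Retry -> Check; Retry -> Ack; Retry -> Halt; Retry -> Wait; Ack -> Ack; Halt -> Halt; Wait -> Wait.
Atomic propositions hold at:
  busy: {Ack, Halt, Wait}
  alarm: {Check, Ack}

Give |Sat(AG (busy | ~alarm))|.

Sat(~alarm) = {Retry, Halt, Wait}
Sat(busy | ~alarm) = {Retry, Ack, Halt, Wait}
AG (busy | ~alarm): greatest fixpoint, start Z0 = {Retry, Ack, Halt, Wait}, keep only states in Sat with every successor in Z. Z1 = {Ack, Halt, Wait}; fixed.
Sat(AG (busy | ~alarm)) = {Ack, Halt, Wait}
|Sat(AG (busy | ~alarm))| = |{Ack, Halt, Wait}| = 3.

3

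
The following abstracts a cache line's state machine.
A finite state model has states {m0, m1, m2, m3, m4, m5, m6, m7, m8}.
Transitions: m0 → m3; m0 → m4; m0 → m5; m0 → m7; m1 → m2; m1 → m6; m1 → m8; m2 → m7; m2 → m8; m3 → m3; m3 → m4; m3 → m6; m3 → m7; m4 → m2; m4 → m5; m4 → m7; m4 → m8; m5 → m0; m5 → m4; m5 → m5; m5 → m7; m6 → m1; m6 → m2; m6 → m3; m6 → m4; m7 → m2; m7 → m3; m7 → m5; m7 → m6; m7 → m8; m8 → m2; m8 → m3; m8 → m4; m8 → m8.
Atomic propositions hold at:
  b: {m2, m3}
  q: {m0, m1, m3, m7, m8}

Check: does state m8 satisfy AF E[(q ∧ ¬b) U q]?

Sat(¬b) = {m0, m1, m4, m5, m6, m7, m8}
Sat(q ∧ ¬b) = {m0, m1, m7, m8}
E[(q ∧ ¬b) U q]: least fixpoint, start Z0 = Sat(q) = {m0, m1, m3, m7, m8}, add states in Sat(q ∧ ¬b) with some successor in Z. Already a fixed point.
Sat(E[(q ∧ ¬b) U q]) = {m0, m1, m3, m7, m8}
AF E[(q ∧ ¬b) U q]: least fixpoint, start Z0 = {m0, m1, m3, m7, m8}, add states with every successor in Z. Z1 = {m0, m1, m2, m3, m7, m8}; fixed.
Sat(AF E[(q ∧ ¬b) U q]) = {m0, m1, m2, m3, m7, m8}
m8 ∈ Sat(AF E[(q ∧ ¬b) U q]) = {m0, m1, m2, m3, m7, m8}, so the formula holds at m8.

Yes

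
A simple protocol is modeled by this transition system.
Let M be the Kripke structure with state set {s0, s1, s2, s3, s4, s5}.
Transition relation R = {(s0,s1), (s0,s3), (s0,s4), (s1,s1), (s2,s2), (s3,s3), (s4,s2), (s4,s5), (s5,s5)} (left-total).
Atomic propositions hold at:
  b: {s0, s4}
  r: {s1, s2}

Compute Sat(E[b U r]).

E[b U r]: least fixpoint, start Z0 = Sat(r) = {s1, s2}, add states in Sat(b) with some successor in Z. Z1 = {s0, s1, s2, s4}; fixed.
Sat(E[b U r]) = {s0, s1, s2, s4}

{s0, s1, s2, s4}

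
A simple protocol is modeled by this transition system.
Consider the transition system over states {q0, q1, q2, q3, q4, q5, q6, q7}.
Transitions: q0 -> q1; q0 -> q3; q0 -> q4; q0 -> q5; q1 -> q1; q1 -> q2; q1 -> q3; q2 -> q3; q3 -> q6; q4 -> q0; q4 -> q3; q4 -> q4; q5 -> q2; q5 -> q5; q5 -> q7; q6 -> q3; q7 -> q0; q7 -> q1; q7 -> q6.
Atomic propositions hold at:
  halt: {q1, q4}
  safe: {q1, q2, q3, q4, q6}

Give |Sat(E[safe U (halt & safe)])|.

2

Sat(halt & safe) = {q1, q4}
E[safe U (halt & safe)]: least fixpoint, start Z0 = Sat((halt & safe)) = {q1, q4}, add states in Sat(safe) with some successor in Z. Already a fixed point.
Sat(E[safe U (halt & safe)]) = {q1, q4}
|Sat(E[safe U (halt & safe)])| = |{q1, q4}| = 2.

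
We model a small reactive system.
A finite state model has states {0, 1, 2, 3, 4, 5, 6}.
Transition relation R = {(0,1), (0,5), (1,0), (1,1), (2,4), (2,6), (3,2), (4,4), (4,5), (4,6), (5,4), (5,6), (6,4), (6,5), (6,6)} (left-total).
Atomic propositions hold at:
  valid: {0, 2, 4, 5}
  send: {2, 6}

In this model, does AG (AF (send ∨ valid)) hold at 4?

Yes

Sat(send ∨ valid) = {0, 2, 4, 5, 6}
AF (send ∨ valid): least fixpoint, start Z0 = {0, 2, 4, 5, 6}, add states with every successor in Z. Z1 = {0, 2, 3, 4, 5, 6}; fixed.
Sat(AF (send ∨ valid)) = {0, 2, 3, 4, 5, 6}
AG (AF (send ∨ valid)): greatest fixpoint, start Z0 = {0, 2, 3, 4, 5, 6}, keep only states in Sat with every successor in Z. Z1 = {2, 3, 4, 5, 6}; fixed.
Sat(AG (AF (send ∨ valid))) = {2, 3, 4, 5, 6}
4 ∈ Sat(AG (AF (send ∨ valid))) = {2, 3, 4, 5, 6}, so the formula holds at 4.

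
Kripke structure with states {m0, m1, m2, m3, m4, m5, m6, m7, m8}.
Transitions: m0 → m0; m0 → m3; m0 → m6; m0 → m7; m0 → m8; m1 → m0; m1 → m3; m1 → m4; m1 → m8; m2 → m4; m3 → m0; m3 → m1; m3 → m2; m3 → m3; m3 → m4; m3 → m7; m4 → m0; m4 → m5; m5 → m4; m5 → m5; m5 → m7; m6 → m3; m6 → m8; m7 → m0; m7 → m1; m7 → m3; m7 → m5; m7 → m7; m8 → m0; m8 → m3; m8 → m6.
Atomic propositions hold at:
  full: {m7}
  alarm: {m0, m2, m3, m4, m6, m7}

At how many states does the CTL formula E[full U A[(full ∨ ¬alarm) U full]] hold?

Sat(¬alarm) = {m1, m5, m8}
Sat(full ∨ ¬alarm) = {m1, m5, m7, m8}
A[(full ∨ ¬alarm) U full]: least fixpoint, start Z0 = Sat(full) = {m7}, add states in Sat(full ∨ ¬alarm) with every successor in Z. Already a fixed point.
Sat(A[(full ∨ ¬alarm) U full]) = {m7}
E[full U A[(full ∨ ¬alarm) U full]]: least fixpoint, start Z0 = Sat(A[(full ∨ ¬alarm) U full]) = {m7}, add states in Sat(full) with some successor in Z. Already a fixed point.
Sat(E[full U A[(full ∨ ¬alarm) U full]]) = {m7}
|Sat(E[full U A[(full ∨ ¬alarm) U full]])| = |{m7}| = 1.

1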